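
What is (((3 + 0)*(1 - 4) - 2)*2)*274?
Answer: -6028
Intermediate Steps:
(((3 + 0)*(1 - 4) - 2)*2)*274 = ((3*(-3) - 2)*2)*274 = ((-9 - 2)*2)*274 = -11*2*274 = -22*274 = -6028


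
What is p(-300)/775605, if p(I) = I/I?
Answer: 1/775605 ≈ 1.2893e-6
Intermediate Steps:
p(I) = 1
p(-300)/775605 = 1/775605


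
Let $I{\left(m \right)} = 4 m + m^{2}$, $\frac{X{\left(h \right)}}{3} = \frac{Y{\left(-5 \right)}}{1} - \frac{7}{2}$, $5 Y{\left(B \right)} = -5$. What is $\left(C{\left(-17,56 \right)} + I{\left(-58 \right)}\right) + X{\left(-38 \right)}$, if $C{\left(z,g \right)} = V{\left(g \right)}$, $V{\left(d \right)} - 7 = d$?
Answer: $\frac{6363}{2} \approx 3181.5$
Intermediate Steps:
$Y{\left(B \right)} = -1$ ($Y{\left(B \right)} = \frac{1}{5} \left(-5\right) = -1$)
$V{\left(d \right)} = 7 + d$
$X{\left(h \right)} = - \frac{27}{2}$ ($X{\left(h \right)} = 3 \left(- 1^{-1} - \frac{7}{2}\right) = 3 \left(\left(-1\right) 1 - \frac{7}{2}\right) = 3 \left(-1 - \frac{7}{2}\right) = 3 \left(- \frac{9}{2}\right) = - \frac{27}{2}$)
$C{\left(z,g \right)} = 7 + g$
$I{\left(m \right)} = m^{2} + 4 m$
$\left(C{\left(-17,56 \right)} + I{\left(-58 \right)}\right) + X{\left(-38 \right)} = \left(\left(7 + 56\right) - 58 \left(4 - 58\right)\right) - \frac{27}{2} = \left(63 - -3132\right) - \frac{27}{2} = \left(63 + 3132\right) - \frac{27}{2} = 3195 - \frac{27}{2} = \frac{6363}{2}$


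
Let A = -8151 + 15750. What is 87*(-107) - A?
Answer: -16908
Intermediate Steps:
A = 7599
87*(-107) - A = 87*(-107) - 1*7599 = -9309 - 7599 = -16908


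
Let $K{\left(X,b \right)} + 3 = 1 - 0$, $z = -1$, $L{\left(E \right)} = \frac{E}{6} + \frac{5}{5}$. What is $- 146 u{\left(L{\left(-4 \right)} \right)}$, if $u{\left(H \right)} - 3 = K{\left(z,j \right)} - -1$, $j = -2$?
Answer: $-292$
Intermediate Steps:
$L{\left(E \right)} = 1 + \frac{E}{6}$ ($L{\left(E \right)} = E \frac{1}{6} + 5 \cdot \frac{1}{5} = \frac{E}{6} + 1 = 1 + \frac{E}{6}$)
$K{\left(X,b \right)} = -2$ ($K{\left(X,b \right)} = -3 + \left(1 - 0\right) = -3 + \left(1 + 0\right) = -3 + 1 = -2$)
$u{\left(H \right)} = 2$ ($u{\left(H \right)} = 3 - 1 = 2$)
$- 146 u{\left(L{\left(-4 \right)} \right)} = \left(-146\right) 2 = -292$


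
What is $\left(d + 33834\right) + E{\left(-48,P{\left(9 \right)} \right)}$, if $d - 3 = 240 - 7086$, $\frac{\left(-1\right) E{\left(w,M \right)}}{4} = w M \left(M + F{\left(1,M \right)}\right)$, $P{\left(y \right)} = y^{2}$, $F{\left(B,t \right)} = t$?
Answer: $2546415$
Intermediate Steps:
$E{\left(w,M \right)} = - 8 w M^{2}$ ($E{\left(w,M \right)} = - 4 w M \left(M + M\right) = - 4 w M 2 M = - 4 w 2 M^{2} = - 4 \cdot 2 w M^{2} = - 8 w M^{2}$)
$d = -6843$ ($d = 3 + \left(240 - 7086\right) = 3 - 6846 = -6843$)
$\left(d + 33834\right) + E{\left(-48,P{\left(9 \right)} \right)} = \left(-6843 + 33834\right) - - 384 \left(9^{2}\right)^{2} = 26991 - - 384 \cdot 81^{2} = 26991 - \left(-384\right) 6561 = 26991 + 2519424 = 2546415$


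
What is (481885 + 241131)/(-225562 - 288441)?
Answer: -103288/73429 ≈ -1.4066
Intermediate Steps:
(481885 + 241131)/(-225562 - 288441) = 723016/(-514003) = 723016*(-1/514003) = -103288/73429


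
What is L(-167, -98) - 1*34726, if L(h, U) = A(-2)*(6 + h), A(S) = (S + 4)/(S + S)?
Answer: -69291/2 ≈ -34646.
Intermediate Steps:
A(S) = (4 + S)/(2*S) (A(S) = (4 + S)/((2*S)) = (4 + S)*(1/(2*S)) = (4 + S)/(2*S))
L(h, U) = -3 - h/2 (L(h, U) = ((1/2)*(4 - 2)/(-2))*(6 + h) = ((1/2)*(-1/2)*2)*(6 + h) = -(6 + h)/2 = -3 - h/2)
L(-167, -98) - 1*34726 = (-3 - 1/2*(-167)) - 1*34726 = (-3 + 167/2) - 34726 = 161/2 - 34726 = -69291/2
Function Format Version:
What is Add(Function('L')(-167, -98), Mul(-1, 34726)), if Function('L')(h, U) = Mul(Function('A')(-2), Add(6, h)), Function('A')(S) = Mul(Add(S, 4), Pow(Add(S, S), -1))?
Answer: Rational(-69291, 2) ≈ -34646.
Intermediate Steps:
Function('A')(S) = Mul(Rational(1, 2), Pow(S, -1), Add(4, S)) (Function('A')(S) = Mul(Add(4, S), Pow(Mul(2, S), -1)) = Mul(Add(4, S), Mul(Rational(1, 2), Pow(S, -1))) = Mul(Rational(1, 2), Pow(S, -1), Add(4, S)))
Function('L')(h, U) = Add(-3, Mul(Rational(-1, 2), h)) (Function('L')(h, U) = Mul(Mul(Rational(1, 2), Pow(-2, -1), Add(4, -2)), Add(6, h)) = Mul(Mul(Rational(1, 2), Rational(-1, 2), 2), Add(6, h)) = Mul(Rational(-1, 2), Add(6, h)) = Add(-3, Mul(Rational(-1, 2), h)))
Add(Function('L')(-167, -98), Mul(-1, 34726)) = Add(Add(-3, Mul(Rational(-1, 2), -167)), Mul(-1, 34726)) = Add(Add(-3, Rational(167, 2)), -34726) = Add(Rational(161, 2), -34726) = Rational(-69291, 2)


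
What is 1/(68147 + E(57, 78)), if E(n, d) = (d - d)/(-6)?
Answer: 1/68147 ≈ 1.4674e-5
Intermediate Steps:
E(n, d) = 0 (E(n, d) = 0*(-1/6) = 0)
1/(68147 + E(57, 78)) = 1/(68147 + 0) = 1/68147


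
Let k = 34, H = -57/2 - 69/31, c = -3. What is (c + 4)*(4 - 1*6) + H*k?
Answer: -32447/31 ≈ -1046.7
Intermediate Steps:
H = -1905/62 (H = -57*1/2 - 69*1/31 = -57/2 - 69/31 = -1905/62 ≈ -30.726)
(c + 4)*(4 - 1*6) + H*k = (-3 + 4)*(4 - 1*6) - 1905/62*34 = 1*(4 - 6) - 32385/31 = 1*(-2) - 32385/31 = -2 - 32385/31 = -32447/31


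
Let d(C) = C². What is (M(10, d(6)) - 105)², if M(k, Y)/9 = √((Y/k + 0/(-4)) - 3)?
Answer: 55368/5 - 378*√15 ≈ 9609.6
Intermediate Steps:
M(k, Y) = 9*√(-3 + Y/k) (M(k, Y) = 9*√((Y/k + 0/(-4)) - 3) = 9*√((Y/k + 0*(-¼)) - 3) = 9*√((Y/k + 0) - 3) = 9*√(Y/k - 3) = 9*√(-3 + Y/k))
(M(10, d(6)) - 105)² = (9*√(-3 + 6²/10) - 105)² = (9*√(-3 + 36*(⅒)) - 105)² = (9*√(-3 + 18/5) - 105)² = (9*√(⅗) - 105)² = (9*(√15/5) - 105)² = (9*√15/5 - 105)² = (-105 + 9*√15/5)²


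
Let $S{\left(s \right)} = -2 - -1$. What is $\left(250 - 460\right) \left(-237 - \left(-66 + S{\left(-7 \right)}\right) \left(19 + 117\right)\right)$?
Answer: $-1863750$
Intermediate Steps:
$S{\left(s \right)} = -1$ ($S{\left(s \right)} = -2 + 1 = -1$)
$\left(250 - 460\right) \left(-237 - \left(-66 + S{\left(-7 \right)}\right) \left(19 + 117\right)\right) = \left(250 - 460\right) \left(-237 - \left(-66 - 1\right) \left(19 + 117\right)\right) = - 210 \left(-237 - \left(-67\right) 136\right) = - 210 \left(-237 - -9112\right) = - 210 \left(-237 + 9112\right) = \left(-210\right) 8875 = -1863750$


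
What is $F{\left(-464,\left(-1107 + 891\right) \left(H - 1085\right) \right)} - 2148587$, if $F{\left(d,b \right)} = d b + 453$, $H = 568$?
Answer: $-53963942$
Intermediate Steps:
$F{\left(d,b \right)} = 453 + b d$ ($F{\left(d,b \right)} = b d + 453 = 453 + b d$)
$F{\left(-464,\left(-1107 + 891\right) \left(H - 1085\right) \right)} - 2148587 = \left(453 + \left(-1107 + 891\right) \left(568 - 1085\right) \left(-464\right)\right) - 2148587 = \left(453 + \left(-216\right) \left(-517\right) \left(-464\right)\right) - 2148587 = \left(453 + 111672 \left(-464\right)\right) - 2148587 = \left(453 - 51815808\right) - 2148587 = -51815355 - 2148587 = -53963942$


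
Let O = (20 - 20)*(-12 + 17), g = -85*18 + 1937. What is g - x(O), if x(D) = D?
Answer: 407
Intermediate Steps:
g = 407 (g = -1530 + 1937 = 407)
O = 0 (O = 0*5 = 0)
g - x(O) = 407 - 1*0 = 407 + 0 = 407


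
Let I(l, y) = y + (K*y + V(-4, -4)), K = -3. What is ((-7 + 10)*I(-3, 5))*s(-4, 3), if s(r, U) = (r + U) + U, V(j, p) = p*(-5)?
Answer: 60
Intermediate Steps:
V(j, p) = -5*p
s(r, U) = r + 2*U (s(r, U) = (U + r) + U = r + 2*U)
I(l, y) = 20 - 2*y (I(l, y) = y + (-3*y - 5*(-4)) = y + (-3*y + 20) = y + (20 - 3*y) = 20 - 2*y)
((-7 + 10)*I(-3, 5))*s(-4, 3) = ((-7 + 10)*(20 - 2*5))*(-4 + 2*3) = (3*(20 - 10))*(-4 + 6) = (3*10)*2 = 30*2 = 60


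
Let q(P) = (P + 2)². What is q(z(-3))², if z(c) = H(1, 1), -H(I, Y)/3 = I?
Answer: 1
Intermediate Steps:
H(I, Y) = -3*I
z(c) = -3 (z(c) = -3*1 = -3)
q(P) = (2 + P)²
q(z(-3))² = ((2 - 3)²)² = ((-1)²)² = 1² = 1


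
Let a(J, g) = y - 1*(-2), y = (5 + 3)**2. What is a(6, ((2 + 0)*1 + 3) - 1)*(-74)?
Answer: -4884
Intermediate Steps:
y = 64 (y = 8**2 = 64)
a(J, g) = 66 (a(J, g) = 64 - 1*(-2) = 64 + 2 = 66)
a(6, ((2 + 0)*1 + 3) - 1)*(-74) = 66*(-74) = -4884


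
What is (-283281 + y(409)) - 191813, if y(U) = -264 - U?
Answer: -475767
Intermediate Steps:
(-283281 + y(409)) - 191813 = (-283281 + (-264 - 1*409)) - 191813 = (-283281 + (-264 - 409)) - 191813 = (-283281 - 673) - 191813 = -283954 - 191813 = -475767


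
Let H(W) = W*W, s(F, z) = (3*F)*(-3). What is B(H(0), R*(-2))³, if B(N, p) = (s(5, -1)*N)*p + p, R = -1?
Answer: 8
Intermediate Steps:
s(F, z) = -9*F
H(W) = W²
B(N, p) = p - 45*N*p (B(N, p) = ((-9*5)*N)*p + p = (-45*N)*p + p = -45*N*p + p = p - 45*N*p)
B(H(0), R*(-2))³ = ((-1*(-2))*(1 - 45*0²))³ = (2*(1 - 45*0))³ = (2*(1 + 0))³ = (2*1)³ = 2³ = 8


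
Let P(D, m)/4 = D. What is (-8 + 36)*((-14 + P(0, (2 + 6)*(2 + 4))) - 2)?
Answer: -448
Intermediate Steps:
P(D, m) = 4*D
(-8 + 36)*((-14 + P(0, (2 + 6)*(2 + 4))) - 2) = (-8 + 36)*((-14 + 4*0) - 2) = 28*((-14 + 0) - 2) = 28*(-14 - 2) = 28*(-16) = -448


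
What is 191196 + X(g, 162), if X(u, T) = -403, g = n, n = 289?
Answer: 190793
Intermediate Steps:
g = 289
191196 + X(g, 162) = 191196 - 403 = 190793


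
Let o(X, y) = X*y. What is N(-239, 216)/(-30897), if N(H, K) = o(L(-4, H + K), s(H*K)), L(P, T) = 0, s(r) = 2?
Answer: 0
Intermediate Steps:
N(H, K) = 0 (N(H, K) = 0*2 = 0)
N(-239, 216)/(-30897) = 0/(-30897) = 0*(-1/30897) = 0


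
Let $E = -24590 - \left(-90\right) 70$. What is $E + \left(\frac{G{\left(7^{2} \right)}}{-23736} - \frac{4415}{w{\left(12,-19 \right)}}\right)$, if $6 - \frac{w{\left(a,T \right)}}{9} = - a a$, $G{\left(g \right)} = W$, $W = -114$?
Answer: $- \frac{9769701409}{534060} \approx -18293.0$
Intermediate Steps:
$G{\left(g \right)} = -114$
$w{\left(a,T \right)} = 54 + 9 a^{2}$ ($w{\left(a,T \right)} = 54 - 9 - a a = 54 - 9 \left(- a^{2}\right) = 54 + 9 a^{2}$)
$E = -18290$ ($E = -24590 - -6300 = -24590 + 6300 = -18290$)
$E + \left(\frac{G{\left(7^{2} \right)}}{-23736} - \frac{4415}{w{\left(12,-19 \right)}}\right) = -18290 - \left(- \frac{19}{3956} + \frac{4415}{54 + 9 \cdot 12^{2}}\right) = -18290 - \left(- \frac{19}{3956} + \frac{4415}{54 + 9 \cdot 144}\right) = -18290 + \left(\frac{19}{3956} - \frac{4415}{54 + 1296}\right) = -18290 + \left(\frac{19}{3956} - \frac{4415}{1350}\right) = -18290 + \left(\frac{19}{3956} - \frac{883}{270}\right) = -18290 - \frac{1744009}{534060} = - \frac{9769701409}{534060}$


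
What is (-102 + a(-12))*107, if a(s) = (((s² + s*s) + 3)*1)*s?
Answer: -384558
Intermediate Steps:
a(s) = s*(3 + 2*s²) (a(s) = (((s² + s²) + 3)*1)*s = ((2*s² + 3)*1)*s = ((3 + 2*s²)*1)*s = (3 + 2*s²)*s = s*(3 + 2*s²))
(-102 + a(-12))*107 = (-102 - 12*(3 + 2*(-12)²))*107 = (-102 - 12*(3 + 2*144))*107 = (-102 - 12*(3 + 288))*107 = (-102 - 12*291)*107 = (-102 - 3492)*107 = -3594*107 = -384558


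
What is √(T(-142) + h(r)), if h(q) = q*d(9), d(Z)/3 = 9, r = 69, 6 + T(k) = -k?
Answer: √1999 ≈ 44.710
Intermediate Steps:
T(k) = -6 - k
d(Z) = 27 (d(Z) = 3*9 = 27)
h(q) = 27*q (h(q) = q*27 = 27*q)
√(T(-142) + h(r)) = √((-6 - 1*(-142)) + 27*69) = √((-6 + 142) + 1863) = √(136 + 1863) = √1999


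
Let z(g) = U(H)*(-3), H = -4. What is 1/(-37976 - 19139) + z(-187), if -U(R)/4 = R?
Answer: -2741521/57115 ≈ -48.000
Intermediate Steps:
U(R) = -4*R
z(g) = -48 (z(g) = -4*(-4)*(-3) = 16*(-3) = -48)
1/(-37976 - 19139) + z(-187) = 1/(-37976 - 19139) - 48 = 1/(-57115) - 48 = -1/57115 - 48 = -2741521/57115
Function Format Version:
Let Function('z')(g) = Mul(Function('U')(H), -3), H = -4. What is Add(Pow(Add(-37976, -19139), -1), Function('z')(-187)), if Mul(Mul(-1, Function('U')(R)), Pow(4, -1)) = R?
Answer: Rational(-2741521, 57115) ≈ -48.000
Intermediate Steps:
Function('U')(R) = Mul(-4, R)
Function('z')(g) = -48 (Function('z')(g) = Mul(Mul(-4, -4), -3) = Mul(16, -3) = -48)
Add(Pow(Add(-37976, -19139), -1), Function('z')(-187)) = Add(Pow(Add(-37976, -19139), -1), -48) = Add(Pow(-57115, -1), -48) = Add(Rational(-1, 57115), -48) = Rational(-2741521, 57115)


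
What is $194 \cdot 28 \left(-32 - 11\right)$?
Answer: $-233576$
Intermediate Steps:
$194 \cdot 28 \left(-32 - 11\right) = 194 \cdot 28 \left(-43\right) = 194 \left(-1204\right) = -233576$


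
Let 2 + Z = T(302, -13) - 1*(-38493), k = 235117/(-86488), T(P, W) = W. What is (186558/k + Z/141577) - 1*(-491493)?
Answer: 14076066033193455/33287159509 ≈ 4.2287e+5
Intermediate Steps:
k = -235117/86488 (k = 235117*(-1/86488) = -235117/86488 ≈ -2.7185)
Z = 38478 (Z = -2 + (-13 - 1*(-38493)) = -2 + (-13 + 38493) = -2 + 38480 = 38478)
(186558/k + Z/141577) - 1*(-491493) = (186558/(-235117/86488) + 38478/141577) - 1*(-491493) = (186558*(-86488/235117) + 38478*(1/141577)) + 491493 = (-16135028304/235117 + 38478/141577) + 491493 = -2284339855363482/33287159509 + 491493 = 14076066033193455/33287159509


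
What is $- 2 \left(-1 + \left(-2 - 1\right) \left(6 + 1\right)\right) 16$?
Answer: $704$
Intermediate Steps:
$- 2 \left(-1 + \left(-2 - 1\right) \left(6 + 1\right)\right) 16 = - 2 \left(-1 - 21\right) 16 = \left(-2\right) \left(-22\right) 16 = 44 \cdot 16 = 704$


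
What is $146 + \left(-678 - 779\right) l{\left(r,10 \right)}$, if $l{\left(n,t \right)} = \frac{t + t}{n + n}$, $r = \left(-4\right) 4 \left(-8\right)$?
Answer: $\frac{2059}{64} \approx 32.172$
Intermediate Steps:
$r = 128$ ($r = \left(-16\right) \left(-8\right) = 128$)
$l{\left(n,t \right)} = \frac{t}{n}$ ($l{\left(n,t \right)} = \frac{2 t}{2 n} = 2 t \frac{1}{2 n} = \frac{t}{n}$)
$146 + \left(-678 - 779\right) l{\left(r,10 \right)} = 146 + \left(-678 - 779\right) \frac{10}{128} = 146 - 1457 \cdot 10 \cdot \frac{1}{128} = 146 - \frac{7285}{64} = \frac{2059}{64}$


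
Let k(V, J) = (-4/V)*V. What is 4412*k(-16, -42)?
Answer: -17648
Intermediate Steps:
k(V, J) = -4
4412*k(-16, -42) = 4412*(-4) = -17648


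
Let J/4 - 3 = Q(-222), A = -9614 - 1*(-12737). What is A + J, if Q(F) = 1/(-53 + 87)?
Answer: 53297/17 ≈ 3135.1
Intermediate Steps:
A = 3123 (A = -9614 + 12737 = 3123)
Q(F) = 1/34
J = 206/17 (J = 12 + 4*(1/34) = 12 + 2/17 = 206/17 ≈ 12.118)
A + J = 3123 + 206/17 = 53297/17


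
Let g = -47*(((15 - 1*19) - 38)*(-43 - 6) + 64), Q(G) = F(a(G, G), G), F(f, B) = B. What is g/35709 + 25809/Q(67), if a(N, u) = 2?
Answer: 914931403/2392503 ≈ 382.42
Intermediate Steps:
Q(G) = G
g = -99734 (g = -47*(((15 - 19) - 38)*(-49) + 64) = -47*((-4 - 38)*(-49) + 64) = -47*(-42*(-49) + 64) = -47*(2058 + 64) = -47*2122 = -99734)
g/35709 + 25809/Q(67) = -99734/35709 + 25809/67 = 914931403/2392503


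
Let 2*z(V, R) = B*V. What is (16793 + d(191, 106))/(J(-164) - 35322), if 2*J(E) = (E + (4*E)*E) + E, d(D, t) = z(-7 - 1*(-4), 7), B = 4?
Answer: 16787/18306 ≈ 0.91702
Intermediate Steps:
z(V, R) = 2*V (z(V, R) = (4*V)/2 = 2*V)
d(D, t) = -6 (d(D, t) = 2*(-7 - 1*(-4)) = 2*(-7 + 4) = 2*(-3) = -6)
J(E) = E + 2*E² (J(E) = ((E + (4*E)*E) + E)/2 = ((E + 4*E²) + E)/2 = (2*E + 4*E²)/2 = E + 2*E²)
(16793 + d(191, 106))/(J(-164) - 35322) = (16793 - 6)/(-164*(1 + 2*(-164)) - 35322) = 16787/(-164*(1 - 328) - 35322) = 16787/(-164*(-327) - 35322) = 16787/(53628 - 35322) = 16787/18306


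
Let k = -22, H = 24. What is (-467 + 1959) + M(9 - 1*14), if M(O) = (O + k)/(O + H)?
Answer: 28321/19 ≈ 1490.6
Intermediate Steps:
M(O) = (-22 + O)/(24 + O) (M(O) = (O - 22)/(O + 24) = (-22 + O)/(24 + O))
(-467 + 1959) + M(9 - 1*14) = (-467 + 1959) + (-22 + (9 - 1*14))/(24 + (9 - 1*14)) = 1492 + (-22 + (9 - 14))/(24 + (9 - 14)) = 1492 + (-22 - 5)/(24 - 5) = 1492 - 27/19 = 28321/19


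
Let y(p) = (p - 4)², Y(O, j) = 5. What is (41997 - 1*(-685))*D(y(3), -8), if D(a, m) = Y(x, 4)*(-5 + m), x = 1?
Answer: -2774330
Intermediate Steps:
y(p) = (-4 + p)²
D(a, m) = -25 + 5*m (D(a, m) = 5*(-5 + m) = -25 + 5*m)
(41997 - 1*(-685))*D(y(3), -8) = (41997 - 1*(-685))*(-25 + 5*(-8)) = (41997 + 685)*(-25 - 40) = 42682*(-65) = -2774330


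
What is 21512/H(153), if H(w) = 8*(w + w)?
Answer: 2689/306 ≈ 8.7876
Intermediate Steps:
H(w) = 16*w (H(w) = 8*(2*w) = 16*w)
21512/H(153) = 21512/((16*153)) = 21512/2448 = 21512*(1/2448) = 2689/306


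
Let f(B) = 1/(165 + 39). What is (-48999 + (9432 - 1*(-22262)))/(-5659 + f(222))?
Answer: 706044/230887 ≈ 3.0580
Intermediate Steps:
f(B) = 1/204
(-48999 + (9432 - 1*(-22262)))/(-5659 + f(222)) = (-48999 + (9432 - 1*(-22262)))/(-5659 + 1/204) = (-48999 + (9432 + 22262))/(-1154435/204) = (-48999 + 31694)*(-204/1154435) = -17305*(-204/1154435) = 706044/230887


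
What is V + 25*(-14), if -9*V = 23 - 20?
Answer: -1051/3 ≈ -350.33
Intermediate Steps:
V = -⅓ (V = -(23 - 20)/9 = -⅑*3 = -⅓ ≈ -0.33333)
V + 25*(-14) = -⅓ + 25*(-14) = -⅓ - 350 = -1051/3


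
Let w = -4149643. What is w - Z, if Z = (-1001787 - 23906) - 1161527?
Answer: -1962423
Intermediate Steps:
Z = -2187220 (Z = -1025693 - 1161527 = -2187220)
w - Z = -4149643 - 1*(-2187220) = -4149643 + 2187220 = -1962423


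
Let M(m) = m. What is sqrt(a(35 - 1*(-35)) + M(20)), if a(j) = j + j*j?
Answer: sqrt(4990) ≈ 70.640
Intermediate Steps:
a(j) = j + j**2
sqrt(a(35 - 1*(-35)) + M(20)) = sqrt((35 - 1*(-35))*(1 + (35 - 1*(-35))) + 20) = sqrt((35 + 35)*(1 + (35 + 35)) + 20) = sqrt(70*(1 + 70) + 20) = sqrt(70*71 + 20) = sqrt(4970 + 20) = sqrt(4990)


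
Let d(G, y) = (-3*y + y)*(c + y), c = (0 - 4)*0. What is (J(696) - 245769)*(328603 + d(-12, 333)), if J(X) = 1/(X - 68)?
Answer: -16487683604075/628 ≈ -2.6254e+10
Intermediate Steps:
c = 0 (c = -4*0 = 0)
J(X) = 1/(-68 + X)
d(G, y) = -2*y² (d(G, y) = (-3*y + y)*(0 + y) = (-2*y)*y = -2*y²)
(J(696) - 245769)*(328603 + d(-12, 333)) = (1/(-68 + 696) - 245769)*(328603 - 2*333²) = (1/628 - 245769)*(328603 - 2*110889) = (1/628 - 245769)*(328603 - 221778) = -154342931/628*106825 = -16487683604075/628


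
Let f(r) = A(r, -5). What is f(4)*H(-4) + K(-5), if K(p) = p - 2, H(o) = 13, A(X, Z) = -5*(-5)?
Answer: 318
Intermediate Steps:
A(X, Z) = 25
K(p) = -2 + p
f(r) = 25
f(4)*H(-4) + K(-5) = 25*13 + (-2 - 5) = 325 - 7 = 318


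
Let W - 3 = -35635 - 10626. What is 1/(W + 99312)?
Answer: 1/53054 ≈ 1.8849e-5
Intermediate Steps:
W = -46258 (W = 3 + (-35635 - 10626) = 3 - 46261 = -46258)
1/(W + 99312) = 1/(-46258 + 99312) = 1/53054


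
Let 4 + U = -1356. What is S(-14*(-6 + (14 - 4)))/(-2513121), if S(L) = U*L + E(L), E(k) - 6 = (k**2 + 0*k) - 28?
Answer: -6098/193317 ≈ -0.031544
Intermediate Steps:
E(k) = -22 + k**2 (E(k) = 6 + ((k**2 + 0*k) - 28) = 6 + ((k**2 + 0) - 28) = 6 + (k**2 - 28) = 6 + (-28 + k**2) = -22 + k**2)
U = -1360 (U = -4 - 1356 = -1360)
S(L) = -22 + L**2 - 1360*L (S(L) = -1360*L + (-22 + L**2) = -22 + L**2 - 1360*L)
S(-14*(-6 + (14 - 4)))/(-2513121) = (-22 + (-14*(-6 + (14 - 4)))**2 - (-19040)*(-6 + (14 - 4)))/(-2513121) = (-22 + (-14*(-6 + 10))**2 - (-19040)*(-6 + 10))*(-1/2513121) = (-22 + (-14*4)**2 - (-19040)*4)*(-1/2513121) = (-22 + (-56)**2 - 1360*(-56))*(-1/2513121) = (-22 + 3136 + 76160)*(-1/2513121) = 79274*(-1/2513121) = -6098/193317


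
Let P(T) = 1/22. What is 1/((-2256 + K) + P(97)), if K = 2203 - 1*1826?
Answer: -22/41337 ≈ -0.00053221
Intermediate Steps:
P(T) = 1/22
K = 377 (K = 2203 - 1826 = 377)
1/((-2256 + K) + P(97)) = 1/((-2256 + 377) + 1/22) = 1/(-1879 + 1/22) = 1/(-41337/22) = -22/41337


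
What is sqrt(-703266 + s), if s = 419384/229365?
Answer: I*sqrt(4110837198202410)/76455 ≈ 838.61*I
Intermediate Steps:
s = 419384/229365 (s = 419384*(1/229365) = 419384/229365 ≈ 1.8285)
sqrt(-703266 + s) = sqrt(-703266 + 419384/229365) = sqrt(-161304186706/229365) = I*sqrt(4110837198202410)/76455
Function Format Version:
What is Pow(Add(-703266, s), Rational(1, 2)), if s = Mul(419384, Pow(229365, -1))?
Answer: Mul(Rational(1, 76455), I, Pow(4110837198202410, Rational(1, 2))) ≈ Mul(838.61, I)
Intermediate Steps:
s = Rational(419384, 229365) (s = Mul(419384, Rational(1, 229365)) = Rational(419384, 229365) ≈ 1.8285)
Pow(Add(-703266, s), Rational(1, 2)) = Pow(Add(-703266, Rational(419384, 229365)), Rational(1, 2)) = Pow(Rational(-161304186706, 229365), Rational(1, 2)) = Mul(Rational(1, 76455), I, Pow(4110837198202410, Rational(1, 2)))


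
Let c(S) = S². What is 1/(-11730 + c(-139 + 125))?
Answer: -1/11534 ≈ -8.6700e-5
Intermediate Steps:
1/(-11730 + c(-139 + 125)) = 1/(-11730 + (-139 + 125)²) = 1/(-11730 + (-14)²) = 1/(-11730 + 196) = 1/(-11534) = -1/11534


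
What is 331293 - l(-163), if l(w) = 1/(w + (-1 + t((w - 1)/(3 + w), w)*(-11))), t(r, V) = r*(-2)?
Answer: 937227917/2829 ≈ 3.3129e+5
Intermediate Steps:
t(r, V) = -2*r
l(w) = 1/(-1 + w + 22*(-1 + w)/(3 + w)) (l(w) = 1/(w + (-1 - 2*(w - 1)/(3 + w)*(-11))) = 1/(w + (-1 - 2*(-1 + w)/(3 + w)*(-11))) = 1/(w + (-1 + 22*(-1 + w)/(3 + w))) = 1/(-1 + w + 22*(-1 + w)/(3 + w)))
331293 - l(-163) = 331293 - (3 - 163)/(-25 + (-163)² + 24*(-163)) = 331293 - (-160)/(-25 + 26569 - 3912) = 331293 - (-160)/22632 = 331293 - 1*(-20/2829) = 331293 + 20/2829 = 937227917/2829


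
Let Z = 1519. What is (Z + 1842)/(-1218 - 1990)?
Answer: -3361/3208 ≈ -1.0477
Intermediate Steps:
(Z + 1842)/(-1218 - 1990) = (1519 + 1842)/(-1218 - 1990) = 3361/(-3208) = 3361*(-1/3208) = -3361/3208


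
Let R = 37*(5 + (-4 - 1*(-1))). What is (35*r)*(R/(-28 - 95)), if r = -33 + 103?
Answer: -181300/123 ≈ -1474.0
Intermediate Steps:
R = 74 (R = 37*(5 + (-4 + 1)) = 37*(5 - 3) = 37*2 = 74)
r = 70
(35*r)*(R/(-28 - 95)) = (35*70)*(74/(-28 - 95)) = 2450*(74/(-123)) = 2450*(74*(-1/123)) = 2450*(-74/123) = -181300/123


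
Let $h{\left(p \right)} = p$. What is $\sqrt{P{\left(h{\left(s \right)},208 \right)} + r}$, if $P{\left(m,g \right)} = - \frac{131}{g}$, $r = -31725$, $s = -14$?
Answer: $\frac{i \sqrt{85786103}}{52} \approx 178.12 i$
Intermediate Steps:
$\sqrt{P{\left(h{\left(s \right)},208 \right)} + r} = \sqrt{- \frac{131}{208} - 31725} = \sqrt{- \frac{6598931}{208}} = \frac{i \sqrt{85786103}}{52}$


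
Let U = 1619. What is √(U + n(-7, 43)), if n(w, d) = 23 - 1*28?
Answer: √1614 ≈ 40.175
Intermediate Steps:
n(w, d) = -5 (n(w, d) = 23 - 28 = -5)
√(U + n(-7, 43)) = √(1619 - 5) = √1614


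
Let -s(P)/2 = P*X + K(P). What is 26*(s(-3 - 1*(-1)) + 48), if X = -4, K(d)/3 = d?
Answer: 1144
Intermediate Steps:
K(d) = 3*d
s(P) = 2*P (s(P) = -2*(P*(-4) + 3*P) = -2*(-4*P + 3*P) = -(-2)*P = 2*P)
26*(s(-3 - 1*(-1)) + 48) = 26*(2*(-3 - 1*(-1)) + 48) = 26*(2*(-3 + 1) + 48) = 26*(2*(-2) + 48) = 26*(-4 + 48) = 26*44 = 1144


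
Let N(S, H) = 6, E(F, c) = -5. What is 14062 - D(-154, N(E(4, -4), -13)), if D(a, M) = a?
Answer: 14216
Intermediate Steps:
14062 - D(-154, N(E(4, -4), -13)) = 14062 - 1*(-154) = 14062 + 154 = 14216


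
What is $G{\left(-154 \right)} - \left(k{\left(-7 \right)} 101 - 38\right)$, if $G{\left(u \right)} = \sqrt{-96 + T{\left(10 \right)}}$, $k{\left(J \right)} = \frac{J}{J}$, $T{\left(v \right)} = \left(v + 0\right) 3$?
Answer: $-63 + i \sqrt{66} \approx -63.0 + 8.124 i$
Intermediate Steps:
$T{\left(v \right)} = 3 v$ ($T{\left(v \right)} = v 3 = 3 v$)
$k{\left(J \right)} = 1$
$G{\left(u \right)} = i \sqrt{66}$ ($G{\left(u \right)} = \sqrt{-96 + 3 \cdot 10} = \sqrt{-96 + 30} = \sqrt{-66} = i \sqrt{66}$)
$G{\left(-154 \right)} - \left(k{\left(-7 \right)} 101 - 38\right) = i \sqrt{66} - \left(1 \cdot 101 - 38\right) = i \sqrt{66} - \left(101 - 38\right) = i \sqrt{66} - 63 = -63 + i \sqrt{66}$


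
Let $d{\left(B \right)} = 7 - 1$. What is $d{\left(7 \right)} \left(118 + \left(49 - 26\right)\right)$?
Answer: $846$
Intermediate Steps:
$d{\left(B \right)} = 6$ ($d{\left(B \right)} = 7 - 1 = 6$)
$d{\left(7 \right)} \left(118 + \left(49 - 26\right)\right) = 6 \left(118 + \left(49 - 26\right)\right) = 6 \left(118 + 23\right) = 6 \cdot 141 = 846$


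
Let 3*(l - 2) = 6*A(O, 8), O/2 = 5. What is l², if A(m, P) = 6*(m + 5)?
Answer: 33124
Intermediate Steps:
O = 10 (O = 2*5 = 10)
A(m, P) = 30 + 6*m (A(m, P) = 6*(5 + m) = 30 + 6*m)
l = 182 (l = 2 + (6*(30 + 6*10))/3 = 2 + (6*(30 + 60))/3 = 2 + (6*90)/3 = 2 + (⅓)*540 = 2 + 180 = 182)
l² = 182² = 33124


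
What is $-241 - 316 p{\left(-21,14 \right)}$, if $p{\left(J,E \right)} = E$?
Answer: $-4665$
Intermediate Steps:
$-241 - 316 p{\left(-21,14 \right)} = -241 - 4424 = -4665$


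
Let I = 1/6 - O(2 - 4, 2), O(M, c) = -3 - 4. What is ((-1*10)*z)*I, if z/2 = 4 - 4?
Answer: 0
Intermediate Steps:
O(M, c) = -7
z = 0 (z = 2*(4 - 4) = 2*0 = 0)
I = 43/6 (I = 1/6 - 1*(-7) = ⅙ + 7 = 43/6 ≈ 7.1667)
((-1*10)*z)*I = (-1*10*0)*(43/6) = -10*0*(43/6) = 0*(43/6) = 0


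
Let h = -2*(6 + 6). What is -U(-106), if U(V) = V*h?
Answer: -2544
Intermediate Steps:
h = -24 (h = -2*12 = -24)
U(V) = -24*V (U(V) = V*(-24) = -24*V)
-U(-106) = -(-24)*(-106) = -1*2544 = -2544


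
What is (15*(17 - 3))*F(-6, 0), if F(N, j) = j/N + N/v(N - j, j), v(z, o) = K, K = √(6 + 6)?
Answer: -210*√3 ≈ -363.73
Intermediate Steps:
K = 2*√3 (K = √12 = 2*√3 ≈ 3.4641)
v(z, o) = 2*√3
F(N, j) = j/N + N*√3/6 (F(N, j) = j/N + N/((2*√3)) = j/N + N*(√3/6) = j/N + N*√3/6)
(15*(17 - 3))*F(-6, 0) = (15*(17 - 3))*(0/(-6) + (⅙)*(-6)*√3) = (15*14)*(0*(-⅙) - √3) = 210*(0 - √3) = 210*(-√3) = -210*√3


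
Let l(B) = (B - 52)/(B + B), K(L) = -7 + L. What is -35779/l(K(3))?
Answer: -35779/7 ≈ -5111.3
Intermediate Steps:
l(B) = (-52 + B)/(2*B) (l(B) = (-52 + B)/((2*B)) = (-52 + B)*(1/(2*B)) = (-52 + B)/(2*B))
-35779/l(K(3)) = -35779*2*(-7 + 3)/(-52 + (-7 + 3)) = -35779*(-8/(-52 - 4)) = -35779/((1/2)*(-1/4)*(-56)) = -35779/7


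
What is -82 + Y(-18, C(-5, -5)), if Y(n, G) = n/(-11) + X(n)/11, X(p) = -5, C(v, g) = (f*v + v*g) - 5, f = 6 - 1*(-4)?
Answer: -889/11 ≈ -80.818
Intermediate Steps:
f = 10 (f = 6 + 4 = 10)
C(v, g) = -5 + 10*v + g*v (C(v, g) = (10*v + v*g) - 5 = (10*v + g*v) - 5 = -5 + 10*v + g*v)
Y(n, G) = -5/11 - n/11 (Y(n, G) = n/(-11) - 5/11 = n*(-1/11) - 5*1/11 = -n/11 - 5/11 = -5/11 - n/11)
-82 + Y(-18, C(-5, -5)) = -82 + (-5/11 - 1/11*(-18)) = -82 + (-5/11 + 18/11) = -82 + 13/11 = -889/11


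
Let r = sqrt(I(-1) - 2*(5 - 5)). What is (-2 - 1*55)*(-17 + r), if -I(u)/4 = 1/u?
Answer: 855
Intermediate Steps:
I(u) = -4/u
r = 2 (r = sqrt(-4/(-1) - 2*(5 - 5)) = sqrt(-4*(-1) - 2*0) = sqrt(4 + 0) = sqrt(4) = 2)
(-2 - 1*55)*(-17 + r) = (-2 - 1*55)*(-17 + 2) = (-2 - 55)*(-15) = -57*(-15) = 855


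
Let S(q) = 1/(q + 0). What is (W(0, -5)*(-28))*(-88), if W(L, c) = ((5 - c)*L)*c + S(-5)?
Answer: -2464/5 ≈ -492.80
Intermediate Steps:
S(q) = 1/q
W(L, c) = -⅕ + L*c*(5 - c) (W(L, c) = ((5 - c)*L)*c + 1/(-5) = (L*(5 - c))*c - ⅕ = L*c*(5 - c) - ⅕ = -⅕ + L*c*(5 - c))
(W(0, -5)*(-28))*(-88) = ((-⅕ - 1*0*(-5)² + 5*0*(-5))*(-28))*(-88) = ((-⅕ - 1*0*25 + 0)*(-28))*(-88) = ((-⅕ + 0 + 0)*(-28))*(-88) = -⅕*(-28)*(-88) = (28/5)*(-88) = -2464/5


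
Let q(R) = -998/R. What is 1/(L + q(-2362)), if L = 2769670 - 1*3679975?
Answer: -1181/1075069706 ≈ -1.0985e-6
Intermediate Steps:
L = -910305 (L = 2769670 - 3679975 = -910305)
1/(L + q(-2362)) = 1/(-910305 - 998/(-2362)) = 1/(-910305 - 998*(-1/2362)) = 1/(-910305 + 499/1181) = 1/(-1075069706/1181) = -1181/1075069706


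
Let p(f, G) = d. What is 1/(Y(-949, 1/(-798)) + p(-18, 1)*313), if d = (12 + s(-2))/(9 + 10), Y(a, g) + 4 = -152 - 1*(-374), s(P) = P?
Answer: 19/7272 ≈ 0.0026128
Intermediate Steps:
Y(a, g) = 218 (Y(a, g) = -4 + (-152 - 1*(-374)) = -4 + (-152 + 374) = -4 + 222 = 218)
d = 10/19 (d = (12 - 2)/(9 + 10) = 10/19 ≈ 0.52632)
p(f, G) = 10/19
1/(Y(-949, 1/(-798)) + p(-18, 1)*313) = 1/(218 + (10/19)*313) = 1/(218 + 3130/19) = 1/(7272/19) = 19/7272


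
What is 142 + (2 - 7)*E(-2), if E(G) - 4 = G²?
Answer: 102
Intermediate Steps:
E(G) = 4 + G²
142 + (2 - 7)*E(-2) = 142 + (2 - 7)*(4 + (-2)²) = 142 - 5*(4 + 4) = 142 - 5*8 = 142 - 40 = 102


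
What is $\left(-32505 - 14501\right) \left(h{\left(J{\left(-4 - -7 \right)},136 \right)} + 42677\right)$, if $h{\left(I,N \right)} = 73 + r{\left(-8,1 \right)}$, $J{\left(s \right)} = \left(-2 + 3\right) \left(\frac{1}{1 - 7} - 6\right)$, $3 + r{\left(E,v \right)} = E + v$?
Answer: $-2009036440$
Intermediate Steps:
$r{\left(E,v \right)} = -3 + E + v$ ($r{\left(E,v \right)} = -3 + \left(E + v\right) = -3 + E + v$)
$J{\left(s \right)} = - \frac{37}{6}$ ($J{\left(s \right)} = 1 \left(\frac{1}{-6} - 6\right) = 1 \left(- \frac{1}{6} - 6\right) = 1 \left(- \frac{37}{6}\right) = - \frac{37}{6}$)
$h{\left(I,N \right)} = 63$ ($h{\left(I,N \right)} = 73 - 10 = 63$)
$\left(-32505 - 14501\right) \left(h{\left(J{\left(-4 - -7 \right)},136 \right)} + 42677\right) = \left(-32505 - 14501\right) \left(63 + 42677\right) = \left(-47006\right) 42740 = -2009036440$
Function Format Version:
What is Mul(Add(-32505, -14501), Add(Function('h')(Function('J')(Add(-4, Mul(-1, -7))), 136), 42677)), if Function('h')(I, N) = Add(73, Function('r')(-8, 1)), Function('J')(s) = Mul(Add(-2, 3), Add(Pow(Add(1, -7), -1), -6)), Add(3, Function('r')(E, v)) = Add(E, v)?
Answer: -2009036440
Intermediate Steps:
Function('r')(E, v) = Add(-3, E, v) (Function('r')(E, v) = Add(-3, Add(E, v)) = Add(-3, E, v))
Function('J')(s) = Rational(-37, 6) (Function('J')(s) = Mul(1, Add(Pow(-6, -1), -6)) = Mul(1, Add(Rational(-1, 6), -6)) = Mul(1, Rational(-37, 6)) = Rational(-37, 6))
Function('h')(I, N) = 63 (Function('h')(I, N) = Add(73, Add(-3, -8, 1)) = Add(73, -10) = 63)
Mul(Add(-32505, -14501), Add(Function('h')(Function('J')(Add(-4, Mul(-1, -7))), 136), 42677)) = Mul(Add(-32505, -14501), Add(63, 42677)) = Mul(-47006, 42740) = -2009036440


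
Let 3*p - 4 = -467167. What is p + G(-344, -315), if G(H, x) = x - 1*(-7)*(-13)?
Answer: -156127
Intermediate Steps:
p = -155721 (p = 4/3 + (⅓)*(-467167) = 4/3 - 467167/3 = -155721)
G(H, x) = -91 + x (G(H, x) = x + 7*(-13) = x - 91 = -91 + x)
p + G(-344, -315) = -155721 + (-91 - 315) = -155721 - 406 = -156127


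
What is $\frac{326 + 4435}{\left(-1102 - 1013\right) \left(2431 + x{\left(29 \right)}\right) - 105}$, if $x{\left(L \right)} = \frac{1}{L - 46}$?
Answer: $- \frac{26979}{29135425} \approx -0.00092599$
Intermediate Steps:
$x{\left(L \right)} = \frac{1}{-46 + L}$
$\frac{326 + 4435}{\left(-1102 - 1013\right) \left(2431 + x{\left(29 \right)}\right) - 105} = \frac{326 + 4435}{\left(-1102 - 1013\right) \left(2431 + \frac{1}{-46 + 29}\right) - 105} = \frac{4761}{- 2115 \left(2431 + \frac{1}{-17}\right) - 105} = \frac{4761}{- 2115 \left(2431 - \frac{1}{17}\right) - 105} = \frac{4761}{\left(-2115\right) \frac{41326}{17} - 105} = \frac{4761}{- \frac{87404490}{17} - 105} = \frac{4761}{- \frac{87406275}{17}} = 4761 \left(- \frac{17}{87406275}\right) = - \frac{26979}{29135425}$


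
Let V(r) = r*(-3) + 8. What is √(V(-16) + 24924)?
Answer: 2*√6245 ≈ 158.05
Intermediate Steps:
V(r) = 8 - 3*r (V(r) = -3*r + 8 = 8 - 3*r)
√(V(-16) + 24924) = √((8 - 3*(-16)) + 24924) = √((8 + 48) + 24924) = √(56 + 24924) = √24980 = 2*√6245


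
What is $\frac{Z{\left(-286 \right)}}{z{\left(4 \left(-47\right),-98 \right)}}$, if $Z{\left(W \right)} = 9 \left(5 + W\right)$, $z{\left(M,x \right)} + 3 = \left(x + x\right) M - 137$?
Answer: $- \frac{843}{12236} \approx -0.068895$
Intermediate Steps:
$z{\left(M,x \right)} = -140 + 2 M x$ ($z{\left(M,x \right)} = -3 + \left(\left(x + x\right) M - 137\right) = -3 + \left(2 x M - 137\right) = -3 + \left(2 M x - 137\right) = -3 + \left(-137 + 2 M x\right) = -140 + 2 M x$)
$Z{\left(W \right)} = 45 + 9 W$
$\frac{Z{\left(-286 \right)}}{z{\left(4 \left(-47\right),-98 \right)}} = \frac{45 + 9 \left(-286\right)}{-140 + 2 \cdot 4 \left(-47\right) \left(-98\right)} = \frac{45 - 2574}{-140 + 2 \left(-188\right) \left(-98\right)} = - \frac{2529}{-140 + 36848} = - \frac{2529}{36708} = \left(-2529\right) \frac{1}{36708} = - \frac{843}{12236}$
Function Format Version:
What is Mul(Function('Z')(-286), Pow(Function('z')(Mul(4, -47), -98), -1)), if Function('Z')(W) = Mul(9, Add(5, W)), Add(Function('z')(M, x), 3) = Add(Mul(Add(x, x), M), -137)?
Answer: Rational(-843, 12236) ≈ -0.068895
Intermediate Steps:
Function('z')(M, x) = Add(-140, Mul(2, M, x)) (Function('z')(M, x) = Add(-3, Add(Mul(Add(x, x), M), -137)) = Add(-3, Add(Mul(Mul(2, x), M), -137)) = Add(-3, Add(Mul(2, M, x), -137)) = Add(-3, Add(-137, Mul(2, M, x))) = Add(-140, Mul(2, M, x)))
Function('Z')(W) = Add(45, Mul(9, W))
Mul(Function('Z')(-286), Pow(Function('z')(Mul(4, -47), -98), -1)) = Mul(Add(45, Mul(9, -286)), Pow(Add(-140, Mul(2, Mul(4, -47), -98)), -1)) = Mul(Add(45, -2574), Pow(Add(-140, Mul(2, -188, -98)), -1)) = Mul(-2529, Pow(Add(-140, 36848), -1)) = Mul(-2529, Pow(36708, -1)) = Mul(-2529, Rational(1, 36708)) = Rational(-843, 12236)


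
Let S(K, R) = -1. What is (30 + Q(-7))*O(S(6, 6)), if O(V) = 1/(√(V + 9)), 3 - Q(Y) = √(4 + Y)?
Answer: √2*(33 - I*√3)/4 ≈ 11.667 - 0.61237*I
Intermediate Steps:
Q(Y) = 3 - √(4 + Y)
O(V) = (9 + V)^(-½) (O(V) = 1/(√(9 + V)) = (9 + V)^(-½))
(30 + Q(-7))*O(S(6, 6)) = (30 + (3 - √(4 - 7)))/√(9 - 1) = (30 + (3 - √(-3)))/√8 = (30 + (3 - I*√3))*(√2/4) = (33 - I*√3)*(√2/4) = √2*(33 - I*√3)/4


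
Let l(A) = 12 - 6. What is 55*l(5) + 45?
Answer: 375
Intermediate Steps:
l(A) = 6
55*l(5) + 45 = 55*6 + 45 = 330 + 45 = 375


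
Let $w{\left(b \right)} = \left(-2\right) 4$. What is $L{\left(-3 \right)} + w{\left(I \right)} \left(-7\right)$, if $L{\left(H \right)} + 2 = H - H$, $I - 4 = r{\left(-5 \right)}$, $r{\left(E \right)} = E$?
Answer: $54$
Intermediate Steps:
$I = -1$ ($I = 4 - 5 = -1$)
$w{\left(b \right)} = -8$
$L{\left(H \right)} = -2$ ($L{\left(H \right)} = -2 + \left(H - H\right) = -2 + 0 = -2$)
$L{\left(-3 \right)} + w{\left(I \right)} \left(-7\right) = -2 - -56 = -2 + 56 = 54$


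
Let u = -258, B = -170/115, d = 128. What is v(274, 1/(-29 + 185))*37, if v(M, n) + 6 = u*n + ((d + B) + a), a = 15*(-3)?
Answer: 1634401/598 ≈ 2733.1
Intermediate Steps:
B = -34/23 (B = -170*1/115 = -34/23 ≈ -1.4783)
a = -45
v(M, n) = 1737/23 - 258*n (v(M, n) = -6 + (-258*n + ((128 - 34/23) - 45)) = -6 + (-258*n + (2910/23 - 45)) = -6 + (-258*n + 1875/23) = -6 + (1875/23 - 258*n) = 1737/23 - 258*n)
v(274, 1/(-29 + 185))*37 = (1737/23 - 258/(-29 + 185))*37 = (1737/23 - 258/156)*37 = (1737/23 - 258*1/156)*37 = (1737/23 - 43/26)*37 = (44173/598)*37 = 1634401/598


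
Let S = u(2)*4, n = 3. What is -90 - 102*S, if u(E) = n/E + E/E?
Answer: -1110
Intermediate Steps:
u(E) = 1 + 3/E (u(E) = 3/E + E/E = 3/E + 1 = 1 + 3/E)
S = 10 (S = ((3 + 2)/2)*4 = ((½)*5)*4 = (5/2)*4 = 10)
-90 - 102*S = -90 - 102*10 = -90 - 1020 = -1110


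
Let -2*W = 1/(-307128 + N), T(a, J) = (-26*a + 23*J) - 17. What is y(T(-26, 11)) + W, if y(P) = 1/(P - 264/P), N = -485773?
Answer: 60295121/54940110290 ≈ 0.0010975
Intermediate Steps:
T(a, J) = -17 - 26*a + 23*J
W = 1/1585802 (W = -1/(2*(-307128 - 485773)) = -½/(-792901) = -½*(-1/792901) = 1/1585802 ≈ 6.3060e-7)
y(T(-26, 11)) + W = (-17 - 26*(-26) + 23*11)/(-264 + (-17 - 26*(-26) + 23*11)²) + 1/1585802 = (-17 + 676 + 253)/(-264 + (-17 + 676 + 253)²) + 1/1585802 = 912/(-264 + 912²) + 1/1585802 = 912/(-264 + 831744) + 1/1585802 = 912/831480 + 1/1585802 = 912*(1/831480) + 1/1585802 = 38/34645 + 1/1585802 = 60295121/54940110290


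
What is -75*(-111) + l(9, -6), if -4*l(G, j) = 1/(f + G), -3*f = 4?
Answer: 765897/92 ≈ 8325.0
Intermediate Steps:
f = -4/3 (f = -1/3*4 = -4/3 ≈ -1.3333)
l(G, j) = -1/(4*(-4/3 + G))
-75*(-111) + l(9, -6) = -75*(-111) - 3/(-16 + 12*9) = 8325 - 3/(-16 + 108) = 8325 - 3/92 = 765897/92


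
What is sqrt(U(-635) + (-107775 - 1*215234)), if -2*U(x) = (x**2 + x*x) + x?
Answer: I*sqrt(2903666)/2 ≈ 852.01*I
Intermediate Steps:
U(x) = -x**2 - x/2 (U(x) = -((x**2 + x*x) + x)/2 = -((x**2 + x**2) + x)/2 = -(2*x**2 + x)/2 = -(x + 2*x**2)/2 = -x**2 - x/2)
sqrt(U(-635) + (-107775 - 1*215234)) = sqrt(-1*(-635)*(1/2 - 635) + (-107775 - 1*215234)) = sqrt(-1*(-635)*(-1269/2) + (-107775 - 215234)) = sqrt(-805815/2 - 323009) = sqrt(-1451833/2) = I*sqrt(2903666)/2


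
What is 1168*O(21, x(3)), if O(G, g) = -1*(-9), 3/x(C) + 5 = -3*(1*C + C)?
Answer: 10512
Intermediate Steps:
x(C) = 3/(-5 - 6*C) (x(C) = 3/(-5 - 3*(1*C + C)) = 3/(-5 - 3*(C + C)) = 3/(-5 - 6*C))
O(G, g) = 9
1168*O(21, x(3)) = 1168*9 = 10512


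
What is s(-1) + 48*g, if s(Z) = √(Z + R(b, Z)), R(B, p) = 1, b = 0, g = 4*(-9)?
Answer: -1728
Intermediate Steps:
g = -36
s(Z) = √(1 + Z) (s(Z) = √(Z + 1) = √(1 + Z))
s(-1) + 48*g = √(1 - 1) + 48*(-36) = √0 - 1728 = 0 - 1728 = -1728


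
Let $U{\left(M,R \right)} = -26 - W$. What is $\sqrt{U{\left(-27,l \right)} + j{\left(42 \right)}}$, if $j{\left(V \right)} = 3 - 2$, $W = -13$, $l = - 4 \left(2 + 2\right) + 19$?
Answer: $2 i \sqrt{3} \approx 3.4641 i$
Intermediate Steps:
$l = 3$ ($l = \left(-4\right) 4 + 19 = -16 + 19 = 3$)
$U{\left(M,R \right)} = -13$ ($U{\left(M,R \right)} = -26 - -13 = -26 + 13 = -13$)
$j{\left(V \right)} = 1$
$\sqrt{U{\left(-27,l \right)} + j{\left(42 \right)}} = \sqrt{-13 + 1} = \sqrt{-12} = 2 i \sqrt{3}$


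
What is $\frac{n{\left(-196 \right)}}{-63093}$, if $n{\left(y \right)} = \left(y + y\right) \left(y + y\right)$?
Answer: $- \frac{153664}{63093} \approx -2.4355$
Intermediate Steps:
$n{\left(y \right)} = 4 y^{2}$ ($n{\left(y \right)} = 2 y 2 y = 4 y^{2}$)
$\frac{n{\left(-196 \right)}}{-63093} = \frac{4 \left(-196\right)^{2}}{-63093} = 4 \cdot 38416 \left(- \frac{1}{63093}\right) = 153664 \left(- \frac{1}{63093}\right) = - \frac{153664}{63093}$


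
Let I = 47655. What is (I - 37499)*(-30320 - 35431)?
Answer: -667767156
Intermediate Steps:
(I - 37499)*(-30320 - 35431) = (47655 - 37499)*(-30320 - 35431) = 10156*(-65751) = -667767156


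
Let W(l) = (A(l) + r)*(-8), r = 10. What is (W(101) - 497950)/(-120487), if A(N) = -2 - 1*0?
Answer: 498014/120487 ≈ 4.1333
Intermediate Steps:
A(N) = -2 (A(N) = -2 + 0 = -2)
W(l) = -64 (W(l) = (-2 + 10)*(-8) = 8*(-8) = -64)
(W(101) - 497950)/(-120487) = (-64 - 497950)/(-120487) = -498014*(-1/120487) = 498014/120487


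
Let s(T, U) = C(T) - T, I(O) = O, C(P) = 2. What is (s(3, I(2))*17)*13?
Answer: -221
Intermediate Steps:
s(T, U) = 2 - T
(s(3, I(2))*17)*13 = ((2 - 1*3)*17)*13 = ((2 - 3)*17)*13 = -1*17*13 = -17*13 = -221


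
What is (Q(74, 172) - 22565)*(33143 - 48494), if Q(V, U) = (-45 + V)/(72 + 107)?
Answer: 62004316206/179 ≈ 3.4639e+8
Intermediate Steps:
Q(V, U) = -45/179 + V/179 (Q(V, U) = (-45 + V)/179 = (-45 + V)*(1/179) = -45/179 + V/179)
(Q(74, 172) - 22565)*(33143 - 48494) = ((-45/179 + (1/179)*74) - 22565)*(33143 - 48494) = ((-45/179 + 74/179) - 22565)*(-15351) = (29/179 - 22565)*(-15351) = -4039106/179*(-15351) = 62004316206/179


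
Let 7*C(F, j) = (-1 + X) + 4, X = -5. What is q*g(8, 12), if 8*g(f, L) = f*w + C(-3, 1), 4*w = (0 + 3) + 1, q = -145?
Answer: -3915/28 ≈ -139.82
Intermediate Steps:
w = 1 (w = ((0 + 3) + 1)/4 = (3 + 1)/4 = (¼)*4 = 1)
C(F, j) = -2/7 (C(F, j) = ((-1 - 5) + 4)/7 = (-6 + 4)/7 = (⅐)*(-2) = -2/7)
g(f, L) = -1/28 + f/8 (g(f, L) = (f*1 - 2/7)/8 = (f - 2/7)/8 = (-2/7 + f)/8 = -1/28 + f/8)
q*g(8, 12) = -145*(-1/28 + (⅛)*8) = -145*(-1/28 + 1) = -145*27/28 = -3915/28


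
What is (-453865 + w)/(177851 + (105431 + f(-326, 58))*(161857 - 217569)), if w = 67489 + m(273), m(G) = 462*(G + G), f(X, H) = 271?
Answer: 134124/5888691973 ≈ 2.2777e-5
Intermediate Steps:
m(G) = 924*G (m(G) = 462*(2*G) = 924*G)
w = 319741 (w = 67489 + 924*273 = 67489 + 252252 = 319741)
(-453865 + w)/(177851 + (105431 + f(-326, 58))*(161857 - 217569)) = (-453865 + 319741)/(177851 + (105431 + 271)*(161857 - 217569)) = -134124/(177851 + 105702*(-55712)) = -134124/(177851 - 5888869824) = -134124/(-5888691973) = -134124*(-1/5888691973) = 134124/5888691973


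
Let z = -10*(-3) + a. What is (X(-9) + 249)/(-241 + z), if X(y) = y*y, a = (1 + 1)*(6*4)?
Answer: -330/163 ≈ -2.0245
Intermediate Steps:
a = 48 (a = 2*24 = 48)
X(y) = y²
z = 78 (z = -10*(-3) + 48 = 30 + 48 = 78)
(X(-9) + 249)/(-241 + z) = ((-9)² + 249)/(-241 + 78) = (81 + 249)/(-163) = 330*(-1/163) = -330/163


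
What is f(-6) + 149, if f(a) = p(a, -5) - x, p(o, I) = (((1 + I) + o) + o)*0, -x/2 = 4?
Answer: 157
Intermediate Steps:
x = -8 (x = -2*4 = -8)
p(o, I) = 0 (p(o, I) = ((1 + I + o) + o)*0 = (1 + I + 2*o)*0 = 0)
f(a) = 8 (f(a) = 0 - 1*(-8) = 0 + 8 = 8)
f(-6) + 149 = 8 + 149 = 157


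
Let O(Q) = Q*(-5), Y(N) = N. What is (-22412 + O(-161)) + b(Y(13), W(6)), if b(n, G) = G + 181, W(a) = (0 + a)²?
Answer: -21390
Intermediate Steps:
W(a) = a²
O(Q) = -5*Q
b(n, G) = 181 + G
(-22412 + O(-161)) + b(Y(13), W(6)) = (-22412 - 5*(-161)) + (181 + 6²) = (-22412 + 805) + (181 + 36) = -21607 + 217 = -21390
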